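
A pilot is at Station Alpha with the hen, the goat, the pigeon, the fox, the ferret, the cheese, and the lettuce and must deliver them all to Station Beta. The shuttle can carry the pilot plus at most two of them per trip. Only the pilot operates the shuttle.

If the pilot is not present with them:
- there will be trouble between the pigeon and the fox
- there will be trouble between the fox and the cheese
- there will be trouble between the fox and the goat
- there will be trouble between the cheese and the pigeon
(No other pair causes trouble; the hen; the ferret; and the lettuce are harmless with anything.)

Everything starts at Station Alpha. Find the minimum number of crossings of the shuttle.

11

Counting alone: the pilot can take at most 2 across per trip to Station Beta, so moving all 7 needs at least 4 loaded trips out, with a return between consecutive ones — at least 7 crossings.
The safety rule pushes this higher. Following every safe sequence of crossings, the most of the 7 that can be at Station Beta as the shuttle arrives there on crossings 7, 9 is 5, 6 respectively — never all 7.
So no plan with fewer than 11 crossings exists, and this one achieves 11:
1. Pilot goes to Station Beta with the fox and the pigeon.
2. Pilot goes back to Station Alpha with the pigeon.
3. Pilot goes to Station Beta with the hen and the pigeon.
4. Pilot goes back to Station Alpha with the pigeon.
5. Pilot goes to Station Beta with the goat and the pigeon.
6. Pilot goes back to Station Alpha with the fox.
7. Pilot goes to Station Beta with the ferret and the fox.
8. Pilot goes back to Station Alpha with the fox.
9. Pilot goes to Station Beta with the fox and the lettuce.
10. Pilot goes back to Station Alpha with the fox.
11. Pilot goes to Station Beta with the cheese and the fox.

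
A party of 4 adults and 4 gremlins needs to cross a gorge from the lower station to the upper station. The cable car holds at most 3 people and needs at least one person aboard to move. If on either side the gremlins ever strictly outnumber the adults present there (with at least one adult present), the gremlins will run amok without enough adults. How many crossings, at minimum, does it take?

9

Counting alone: each trip to the upper station takes at most 3 across and each return brings at least 1 back, so after t trips out (and t−1 returns) at most 3t − (t−1) of the 8 are across; that first reaches 8 at t = 4, so at least 7 crossings are needed.
The safety rule pushes this higher. Following every safe sequence of crossings, the most of the 8 that can be at the upper station as the cable car arrives there on crossing 7 is 7 — never all 8.
So no plan with fewer than 9 crossings exists, and this one achieves 9:
1. 2 gremlins → the upper station.  (the lower station: 4A 2G; the upper station: 0A 2G)
2. 1 gremlin ← the lower station.  (the lower station: 4A 3G; the upper station: 0A 1G)
3. 3 gremlins → the upper station.  (the lower station: 4A 0G; the upper station: 0A 4G)
4. 1 gremlin ← the lower station.  (the lower station: 4A 1G; the upper station: 0A 3G)
5. 3 adults → the upper station.  (the lower station: 1A 1G; the upper station: 3A 3G)
6. 1 adult and 1 gremlin ← the lower station.  (the lower station: 2A 2G; the upper station: 2A 2G)
7. 2 adults → the upper station.  (the lower station: 0A 2G; the upper station: 4A 2G)
8. 1 gremlin ← the lower station.  (the lower station: 0A 3G; the upper station: 4A 1G)
9. 3 gremlins → the upper station.  (the lower station: 0A 0G; the upper station: 4A 4G)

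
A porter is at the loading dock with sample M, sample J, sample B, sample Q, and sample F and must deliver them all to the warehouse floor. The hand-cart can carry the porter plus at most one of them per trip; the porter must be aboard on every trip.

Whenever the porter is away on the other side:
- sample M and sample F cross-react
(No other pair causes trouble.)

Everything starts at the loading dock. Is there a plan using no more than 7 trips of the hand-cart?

Counting alone: the porter can take at most 1 across per trip to the warehouse floor, so moving all 5 needs at least 5 loaded trips out, with a return between consecutive ones — at least 9 crossings.
Since 7 < 9, 7 crossings cannot be enough. (The shortest complete plan in fact takes 9:)
1. Porter goes to the warehouse floor with sample M.  [the loading dock: sample B, sample F, sample J, sample Q | the warehouse floor: sample M]
2. Porter goes back to the loading dock alone.  [the loading dock: sample B, sample F, sample J, sample Q | the warehouse floor: sample M]
3. Porter goes to the warehouse floor with sample J.  [the loading dock: sample B, sample F, sample Q | the warehouse floor: sample J, sample M]
4. Porter goes back to the loading dock alone.  [the loading dock: sample B, sample F, sample Q | the warehouse floor: sample J, sample M]
5. Porter goes to the warehouse floor with sample B.  [the loading dock: sample F, sample Q | the warehouse floor: sample B, sample J, sample M]
6. Porter goes back to the loading dock alone.  [the loading dock: sample F, sample Q | the warehouse floor: sample B, sample J, sample M]
7. Porter goes to the warehouse floor with sample Q.  [the loading dock: sample F | the warehouse floor: sample B, sample J, sample M, sample Q]
8. Porter goes back to the loading dock alone.  [the loading dock: sample F | the warehouse floor: sample B, sample J, sample M, sample Q]
9. Porter goes to the warehouse floor with sample F.  [the loading dock: — | the warehouse floor: sample B, sample F, sample J, sample M, sample Q]

No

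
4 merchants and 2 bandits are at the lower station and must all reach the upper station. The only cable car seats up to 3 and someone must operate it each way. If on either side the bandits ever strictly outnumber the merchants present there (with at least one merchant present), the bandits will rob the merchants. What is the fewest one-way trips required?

Counting alone: each trip to the upper station takes at most 3 across and each return brings at least 1 back, so after t trips out (and t−1 returns) at most 3t − (t−1) of the 6 are across; that first reaches 6 at t = 3, so at least 5 crossings are needed.
The plan below uses exactly 5 crossings, so it is optimal:
1. 2 bandits → the upper station.  (the lower station: 4M 0B; the upper station: 0M 2B)
2. 1 bandit ← the lower station.  (the lower station: 4M 1B; the upper station: 0M 1B)
3. 2 merchants and 1 bandit → the upper station.  (the lower station: 2M 0B; the upper station: 2M 2B)
4. 1 bandit ← the lower station.  (the lower station: 2M 1B; the upper station: 2M 1B)
5. 2 merchants and 1 bandit → the upper station.  (the lower station: 0M 0B; the upper station: 4M 2B)

5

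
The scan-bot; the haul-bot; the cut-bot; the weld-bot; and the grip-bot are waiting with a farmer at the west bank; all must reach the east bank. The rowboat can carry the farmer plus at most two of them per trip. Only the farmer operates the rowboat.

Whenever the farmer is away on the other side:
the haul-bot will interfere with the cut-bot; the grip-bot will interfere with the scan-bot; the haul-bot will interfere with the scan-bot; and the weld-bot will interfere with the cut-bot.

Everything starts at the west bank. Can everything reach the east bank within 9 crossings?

Yes — this plan uses 7 crossings (≤ 9):
1. Farmer goes to the east bank with the cut-bot and the scan-bot.  [the west bank: the grip-bot, the haul-bot, the weld-bot | the east bank: the cut-bot, the scan-bot]
2. Farmer goes back to the west bank alone.  [the west bank: the grip-bot, the haul-bot, the weld-bot | the east bank: the cut-bot, the scan-bot]
3. Farmer goes to the east bank with the haul-bot.  [the west bank: the grip-bot, the weld-bot | the east bank: the cut-bot, the haul-bot, the scan-bot]
4. Farmer goes back to the west bank with the cut-bot and the scan-bot.  [the west bank: the cut-bot, the grip-bot, the scan-bot, the weld-bot | the east bank: the haul-bot]
5. Farmer goes to the east bank with the grip-bot and the weld-bot.  [the west bank: the cut-bot, the scan-bot | the east bank: the grip-bot, the haul-bot, the weld-bot]
6. Farmer goes back to the west bank alone.  [the west bank: the cut-bot, the scan-bot | the east bank: the grip-bot, the haul-bot, the weld-bot]
7. Farmer goes to the east bank with the cut-bot and the scan-bot.  [the west bank: — | the east bank: the cut-bot, the grip-bot, the haul-bot, the scan-bot, the weld-bot]

Yes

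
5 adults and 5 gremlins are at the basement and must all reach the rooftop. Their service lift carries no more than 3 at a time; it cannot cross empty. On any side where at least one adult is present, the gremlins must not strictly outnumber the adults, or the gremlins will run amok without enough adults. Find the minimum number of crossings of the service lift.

11

Counting alone: each trip to the rooftop takes at most 3 across and each return brings at least 1 back, so after t trips out (and t−1 returns) at most 3t − (t−1) of the 10 are across; that first reaches 10 at t = 5, so at least 9 crossings are needed.
The safety rule pushes this higher. Following every safe sequence of crossings, the most of the 10 that can be at the rooftop as the service lift arrives there on crossing 9 is 9 — never all 10.
So no plan with fewer than 11 crossings exists, and this one achieves 11:
1. 2 gremlins → the rooftop.  (the basement: 5A 3G; the rooftop: 0A 2G)
2. 1 gremlin ← the basement.  (the basement: 5A 4G; the rooftop: 0A 1G)
3. 3 gremlins → the rooftop.  (the basement: 5A 1G; the rooftop: 0A 4G)
4. 1 gremlin ← the basement.  (the basement: 5A 2G; the rooftop: 0A 3G)
5. 3 adults → the rooftop.  (the basement: 2A 2G; the rooftop: 3A 3G)
6. 1 adult and 1 gremlin ← the basement.  (the basement: 3A 3G; the rooftop: 2A 2G)
7. 3 adults → the rooftop.  (the basement: 0A 3G; the rooftop: 5A 2G)
8. 1 gremlin ← the basement.  (the basement: 0A 4G; the rooftop: 5A 1G)
9. 2 gremlins → the rooftop.  (the basement: 0A 2G; the rooftop: 5A 3G)
10. 1 gremlin ← the basement.  (the basement: 0A 3G; the rooftop: 5A 2G)
11. 3 gremlins → the rooftop.  (the basement: 0A 0G; the rooftop: 5A 5G)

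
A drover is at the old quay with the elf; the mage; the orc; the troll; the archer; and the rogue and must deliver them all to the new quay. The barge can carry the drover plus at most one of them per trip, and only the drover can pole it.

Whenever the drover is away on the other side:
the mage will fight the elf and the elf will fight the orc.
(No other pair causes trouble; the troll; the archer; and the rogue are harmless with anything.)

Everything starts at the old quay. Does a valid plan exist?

Yes

1. Drover goes to the new quay with the elf.
2. Drover goes back to the old quay alone.
3. Drover goes to the new quay with the mage.
4. Drover goes back to the old quay with the elf.
5. Drover goes to the new quay with the orc.
6. Drover goes back to the old quay alone.
7. Drover goes to the new quay with the troll.
8. Drover goes back to the old quay alone.
9. Drover goes to the new quay with the archer.
10. Drover goes back to the old quay alone.
11. Drover goes to the new quay with the rogue.
12. Drover goes back to the old quay alone.
13. Drover goes to the new quay with the elf.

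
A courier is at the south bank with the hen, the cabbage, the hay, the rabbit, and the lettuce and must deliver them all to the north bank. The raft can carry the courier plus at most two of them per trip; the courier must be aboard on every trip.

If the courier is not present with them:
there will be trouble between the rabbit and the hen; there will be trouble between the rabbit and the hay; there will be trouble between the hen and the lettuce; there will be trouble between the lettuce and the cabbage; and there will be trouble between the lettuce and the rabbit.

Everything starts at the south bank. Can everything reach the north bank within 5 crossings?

Counting alone: the courier can take at most 2 across per trip to the north bank, so moving all 5 needs at least 3 loaded trips out, with a return between consecutive ones — at least 5 crossings.
The safety rule pushes this higher. Following every safe sequence of crossings, the most of the 5 that can be at the north bank as the raft arrives there on crossing 5 is 4 — never all 5.
So the move cannot be finished within 5 crossings. (The shortest complete plan takes 7:)
1. Courier goes to the north bank with the lettuce and the rabbit.  [the south bank: the cabbage, the hay, the hen | the north bank: the lettuce, the rabbit]
2. Courier goes back to the south bank with the rabbit.  [the south bank: the cabbage, the hay, the hen, the rabbit | the north bank: the lettuce]
3. Courier goes to the north bank with the hay and the hen.  [the south bank: the cabbage, the rabbit | the north bank: the hay, the hen, the lettuce]
4. Courier goes back to the south bank with the hen.  [the south bank: the cabbage, the hen, the rabbit | the north bank: the hay, the lettuce]
5. Courier goes to the north bank with the cabbage and the hen.  [the south bank: the rabbit | the north bank: the cabbage, the hay, the hen, the lettuce]
6. Courier goes back to the south bank with the lettuce.  [the south bank: the lettuce, the rabbit | the north bank: the cabbage, the hay, the hen]
7. Courier goes to the north bank with the lettuce and the rabbit.  [the south bank: — | the north bank: the cabbage, the hay, the hen, the lettuce, the rabbit]

No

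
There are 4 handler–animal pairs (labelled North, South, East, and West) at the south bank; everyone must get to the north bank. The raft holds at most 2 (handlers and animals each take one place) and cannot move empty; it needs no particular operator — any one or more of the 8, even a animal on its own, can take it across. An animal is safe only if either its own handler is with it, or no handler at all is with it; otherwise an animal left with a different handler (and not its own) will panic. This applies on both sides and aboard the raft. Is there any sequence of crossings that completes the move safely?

No

Following every safe sequence of crossings from the start, the most of the 8 that can be at the north bank as the raft arrives there on crossings 1, 3, 5 is 2, 3, 4 respectively; the best ever achieved is 4 of 8.
From crossing 7 on, no configuration arises that was not already reachable earlier: only 44 distinct safe configurations (who is on which side, and where the raft is) can ever be reached, none of them has everyone across, and every continuation just revisits them. So no valid plan exists.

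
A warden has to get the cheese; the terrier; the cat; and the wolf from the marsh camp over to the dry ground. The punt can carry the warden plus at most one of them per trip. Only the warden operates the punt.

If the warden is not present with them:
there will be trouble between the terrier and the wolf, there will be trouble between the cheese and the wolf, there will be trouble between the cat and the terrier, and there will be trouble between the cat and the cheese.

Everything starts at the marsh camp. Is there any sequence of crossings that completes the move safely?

No

Whatever the first load, the items left behind include a forbidden pair without the warden. No opening move is safe, so no plan exists.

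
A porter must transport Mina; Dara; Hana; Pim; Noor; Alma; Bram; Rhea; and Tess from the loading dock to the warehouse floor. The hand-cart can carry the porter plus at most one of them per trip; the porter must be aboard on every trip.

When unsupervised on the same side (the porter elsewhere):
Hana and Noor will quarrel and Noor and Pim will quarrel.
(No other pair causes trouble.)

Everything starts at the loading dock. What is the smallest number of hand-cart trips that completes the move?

19

Counting alone: the porter can take at most 1 across per trip to the warehouse floor, so moving all 9 needs at least 9 loaded trips out, with a return between consecutive ones — at least 17 crossings.
The safety rule pushes this higher. Following every safe sequence of crossings, the most of the 9 that can be at the warehouse floor as the hand-cart arrives there on crossing 17 is 8 — never all 9.
So no plan with fewer than 19 crossings exists, and this one achieves 19:
1. Porter goes to the warehouse floor with Noor.  [the loading dock: Alma, Bram, Dara, Hana, Mina, Pim, Rhea, Tess | the warehouse floor: Noor]
2. Porter goes back to the loading dock alone.  [the loading dock: Alma, Bram, Dara, Hana, Mina, Pim, Rhea, Tess | the warehouse floor: Noor]
3. Porter goes to the warehouse floor with Mina.  [the loading dock: Alma, Bram, Dara, Hana, Pim, Rhea, Tess | the warehouse floor: Mina, Noor]
4. Porter goes back to the loading dock alone.  [the loading dock: Alma, Bram, Dara, Hana, Pim, Rhea, Tess | the warehouse floor: Mina, Noor]
5. Porter goes to the warehouse floor with Dara.  [the loading dock: Alma, Bram, Hana, Pim, Rhea, Tess | the warehouse floor: Dara, Mina, Noor]
6. Porter goes back to the loading dock alone.  [the loading dock: Alma, Bram, Hana, Pim, Rhea, Tess | the warehouse floor: Dara, Mina, Noor]
7. Porter goes to the warehouse floor with Hana.  [the loading dock: Alma, Bram, Pim, Rhea, Tess | the warehouse floor: Dara, Hana, Mina, Noor]
8. Porter goes back to the loading dock with Noor.  [the loading dock: Alma, Bram, Noor, Pim, Rhea, Tess | the warehouse floor: Dara, Hana, Mina]
9. Porter goes to the warehouse floor with Pim.  [the loading dock: Alma, Bram, Noor, Rhea, Tess | the warehouse floor: Dara, Hana, Mina, Pim]
10. Porter goes back to the loading dock alone.  [the loading dock: Alma, Bram, Noor, Rhea, Tess | the warehouse floor: Dara, Hana, Mina, Pim]
11. Porter goes to the warehouse floor with Alma.  [the loading dock: Bram, Noor, Rhea, Tess | the warehouse floor: Alma, Dara, Hana, Mina, Pim]
12. Porter goes back to the loading dock alone.  [the loading dock: Bram, Noor, Rhea, Tess | the warehouse floor: Alma, Dara, Hana, Mina, Pim]
13. Porter goes to the warehouse floor with Bram.  [the loading dock: Noor, Rhea, Tess | the warehouse floor: Alma, Bram, Dara, Hana, Mina, Pim]
14. Porter goes back to the loading dock alone.  [the loading dock: Noor, Rhea, Tess | the warehouse floor: Alma, Bram, Dara, Hana, Mina, Pim]
15. Porter goes to the warehouse floor with Rhea.  [the loading dock: Noor, Tess | the warehouse floor: Alma, Bram, Dara, Hana, Mina, Pim, Rhea]
16. Porter goes back to the loading dock alone.  [the loading dock: Noor, Tess | the warehouse floor: Alma, Bram, Dara, Hana, Mina, Pim, Rhea]
17. Porter goes to the warehouse floor with Tess.  [the loading dock: Noor | the warehouse floor: Alma, Bram, Dara, Hana, Mina, Pim, Rhea, Tess]
18. Porter goes back to the loading dock alone.  [the loading dock: Noor | the warehouse floor: Alma, Bram, Dara, Hana, Mina, Pim, Rhea, Tess]
19. Porter goes to the warehouse floor with Noor.  [the loading dock: — | the warehouse floor: Alma, Bram, Dara, Hana, Mina, Noor, Pim, Rhea, Tess]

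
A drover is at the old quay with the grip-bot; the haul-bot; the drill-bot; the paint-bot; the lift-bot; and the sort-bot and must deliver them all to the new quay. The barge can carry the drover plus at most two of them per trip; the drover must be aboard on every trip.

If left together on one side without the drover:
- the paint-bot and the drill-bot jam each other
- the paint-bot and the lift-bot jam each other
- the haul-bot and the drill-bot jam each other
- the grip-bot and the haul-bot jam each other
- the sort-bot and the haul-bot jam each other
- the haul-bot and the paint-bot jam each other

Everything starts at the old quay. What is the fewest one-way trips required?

Counting alone: the drover can take at most 2 across per trip to the new quay, so moving all 6 needs at least 3 loaded trips out, with a return between consecutive ones — at least 5 crossings.
The safety rule pushes this higher. Following every safe sequence of crossings, the most of the 6 that can be at the new quay as the barge arrives there on crossings 5, 7 is 4, 5 respectively — never all 6.
So no plan with fewer than 9 crossings exists, and this one achieves 9:
1. Drover goes to the new quay with the haul-bot and the paint-bot.
2. Drover goes back to the old quay with the haul-bot.
3. Drover goes to the new quay with the grip-bot and the haul-bot.
4. Drover goes back to the old quay with the haul-bot.
5. Drover goes to the new quay with the haul-bot and the sort-bot.
6. Drover goes back to the old quay with the haul-bot.
7. Drover goes to the new quay with the drill-bot and the lift-bot.
8. Drover goes back to the old quay with the paint-bot.
9. Drover goes to the new quay with the haul-bot and the paint-bot.

9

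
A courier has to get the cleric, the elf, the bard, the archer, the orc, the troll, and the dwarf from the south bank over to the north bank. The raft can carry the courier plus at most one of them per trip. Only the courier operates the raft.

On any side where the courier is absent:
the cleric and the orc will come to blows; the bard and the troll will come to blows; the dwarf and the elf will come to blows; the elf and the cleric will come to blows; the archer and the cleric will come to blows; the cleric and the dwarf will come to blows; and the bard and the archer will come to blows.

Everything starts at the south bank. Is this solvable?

Whatever the first load, the items left behind include a forbidden pair without the courier. No opening move is safe, so no plan exists.

No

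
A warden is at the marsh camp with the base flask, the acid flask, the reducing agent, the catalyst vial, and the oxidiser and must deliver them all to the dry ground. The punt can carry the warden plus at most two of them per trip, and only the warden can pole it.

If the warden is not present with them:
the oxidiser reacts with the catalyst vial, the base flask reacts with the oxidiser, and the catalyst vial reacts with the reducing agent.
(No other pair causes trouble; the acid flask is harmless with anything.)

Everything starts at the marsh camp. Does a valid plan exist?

1. Warden goes to the dry ground with the base flask and the catalyst vial.  [the marsh camp: the acid flask, the oxidiser, the reducing agent | the dry ground: the base flask, the catalyst vial]
2. Warden goes back to the marsh camp alone.  [the marsh camp: the acid flask, the oxidiser, the reducing agent | the dry ground: the base flask, the catalyst vial]
3. Warden goes to the dry ground with the acid flask.  [the marsh camp: the oxidiser, the reducing agent | the dry ground: the acid flask, the base flask, the catalyst vial]
4. Warden goes back to the marsh camp alone.  [the marsh camp: the oxidiser, the reducing agent | the dry ground: the acid flask, the base flask, the catalyst vial]
5. Warden goes to the dry ground with the oxidiser and the reducing agent.  [the marsh camp: — | the dry ground: the acid flask, the base flask, the catalyst vial, the oxidiser, the reducing agent]

Yes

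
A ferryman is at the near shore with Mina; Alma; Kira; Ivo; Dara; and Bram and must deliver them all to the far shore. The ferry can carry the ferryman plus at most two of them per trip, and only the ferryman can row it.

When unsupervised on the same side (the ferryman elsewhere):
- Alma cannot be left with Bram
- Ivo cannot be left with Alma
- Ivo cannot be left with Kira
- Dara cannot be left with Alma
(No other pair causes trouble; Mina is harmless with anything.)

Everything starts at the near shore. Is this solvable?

1. Ferryman goes to the far shore with Alma and Kira.  [the near shore: Bram, Dara, Ivo, Mina | the far shore: Alma, Kira]
2. Ferryman goes back to the near shore alone.  [the near shore: Bram, Dara, Ivo, Mina | the far shore: Alma, Kira]
3. Ferryman goes to the far shore with Mina.  [the near shore: Bram, Dara, Ivo | the far shore: Alma, Kira, Mina]
4. Ferryman goes back to the near shore alone.  [the near shore: Bram, Dara, Ivo | the far shore: Alma, Kira, Mina]
5. Ferryman goes to the far shore with Bram and Dara.  [the near shore: Ivo | the far shore: Alma, Bram, Dara, Kira, Mina]
6. Ferryman goes back to the near shore with Alma.  [the near shore: Alma, Ivo | the far shore: Bram, Dara, Kira, Mina]
7. Ferryman goes to the far shore with Alma and Ivo.  [the near shore: — | the far shore: Alma, Bram, Dara, Ivo, Kira, Mina]

Yes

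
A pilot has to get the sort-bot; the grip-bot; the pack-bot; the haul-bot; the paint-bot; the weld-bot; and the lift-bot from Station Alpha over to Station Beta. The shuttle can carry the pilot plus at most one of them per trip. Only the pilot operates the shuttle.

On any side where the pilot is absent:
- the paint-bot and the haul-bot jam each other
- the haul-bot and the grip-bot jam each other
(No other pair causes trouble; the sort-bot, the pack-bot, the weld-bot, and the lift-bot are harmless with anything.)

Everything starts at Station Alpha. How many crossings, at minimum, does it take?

Counting alone: the pilot can take at most 1 across per trip to Station Beta, so moving all 7 needs at least 7 loaded trips out, with a return between consecutive ones — at least 13 crossings.
The safety rule pushes this higher. Following every safe sequence of crossings, the most of the 7 that can be at Station Beta as the shuttle arrives there on crossing 13 is 6 — never all 7.
So no plan with fewer than 15 crossings exists, and this one achieves 15:
1. Pilot goes to Station Beta with the haul-bot.  [Station Alpha: the grip-bot, the lift-bot, the pack-bot, the paint-bot, the sort-bot, the weld-bot | Station Beta: the haul-bot]
2. Pilot goes back to Station Alpha alone.  [Station Alpha: the grip-bot, the lift-bot, the pack-bot, the paint-bot, the sort-bot, the weld-bot | Station Beta: the haul-bot]
3. Pilot goes to Station Beta with the sort-bot.  [Station Alpha: the grip-bot, the lift-bot, the pack-bot, the paint-bot, the weld-bot | Station Beta: the haul-bot, the sort-bot]
4. Pilot goes back to Station Alpha alone.  [Station Alpha: the grip-bot, the lift-bot, the pack-bot, the paint-bot, the weld-bot | Station Beta: the haul-bot, the sort-bot]
5. Pilot goes to Station Beta with the grip-bot.  [Station Alpha: the lift-bot, the pack-bot, the paint-bot, the weld-bot | Station Beta: the grip-bot, the haul-bot, the sort-bot]
6. Pilot goes back to Station Alpha with the haul-bot.  [Station Alpha: the haul-bot, the lift-bot, the pack-bot, the paint-bot, the weld-bot | Station Beta: the grip-bot, the sort-bot]
7. Pilot goes to Station Beta with the paint-bot.  [Station Alpha: the haul-bot, the lift-bot, the pack-bot, the weld-bot | Station Beta: the grip-bot, the paint-bot, the sort-bot]
8. Pilot goes back to Station Alpha alone.  [Station Alpha: the haul-bot, the lift-bot, the pack-bot, the weld-bot | Station Beta: the grip-bot, the paint-bot, the sort-bot]
9. Pilot goes to Station Beta with the pack-bot.  [Station Alpha: the haul-bot, the lift-bot, the weld-bot | Station Beta: the grip-bot, the pack-bot, the paint-bot, the sort-bot]
10. Pilot goes back to Station Alpha alone.  [Station Alpha: the haul-bot, the lift-bot, the weld-bot | Station Beta: the grip-bot, the pack-bot, the paint-bot, the sort-bot]
11. Pilot goes to Station Beta with the weld-bot.  [Station Alpha: the haul-bot, the lift-bot | Station Beta: the grip-bot, the pack-bot, the paint-bot, the sort-bot, the weld-bot]
12. Pilot goes back to Station Alpha alone.  [Station Alpha: the haul-bot, the lift-bot | Station Beta: the grip-bot, the pack-bot, the paint-bot, the sort-bot, the weld-bot]
13. Pilot goes to Station Beta with the lift-bot.  [Station Alpha: the haul-bot | Station Beta: the grip-bot, the lift-bot, the pack-bot, the paint-bot, the sort-bot, the weld-bot]
14. Pilot goes back to Station Alpha alone.  [Station Alpha: the haul-bot | Station Beta: the grip-bot, the lift-bot, the pack-bot, the paint-bot, the sort-bot, the weld-bot]
15. Pilot goes to Station Beta with the haul-bot.  [Station Alpha: — | Station Beta: the grip-bot, the haul-bot, the lift-bot, the pack-bot, the paint-bot, the sort-bot, the weld-bot]

15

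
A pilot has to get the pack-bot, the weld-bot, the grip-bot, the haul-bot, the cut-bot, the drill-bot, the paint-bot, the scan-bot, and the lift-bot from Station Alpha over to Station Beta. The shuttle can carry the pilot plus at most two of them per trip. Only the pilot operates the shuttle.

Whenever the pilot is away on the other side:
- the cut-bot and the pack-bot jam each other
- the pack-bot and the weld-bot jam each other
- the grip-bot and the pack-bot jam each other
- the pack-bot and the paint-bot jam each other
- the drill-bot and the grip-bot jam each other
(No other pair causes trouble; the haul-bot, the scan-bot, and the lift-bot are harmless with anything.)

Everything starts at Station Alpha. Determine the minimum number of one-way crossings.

11

Counting alone: the pilot can take at most 2 across per trip to Station Beta, so moving all 9 needs at least 5 loaded trips out, with a return between consecutive ones — at least 9 crossings.
The safety rule pushes this higher. Following every safe sequence of crossings, the most of the 9 that can be at Station Beta as the shuttle arrives there on crossing 9 is 8 — never all 9.
So no plan with fewer than 11 crossings exists, and this one achieves 11:
1. Pilot goes to Station Beta with the grip-bot and the pack-bot.  [Station Alpha: the cut-bot, the drill-bot, the haul-bot, the lift-bot, the paint-bot, the scan-bot, the weld-bot | Station Beta: the grip-bot, the pack-bot]
2. Pilot goes back to Station Alpha with the pack-bot.  [Station Alpha: the cut-bot, the drill-bot, the haul-bot, the lift-bot, the pack-bot, the paint-bot, the scan-bot, the weld-bot | Station Beta: the grip-bot]
3. Pilot goes to Station Beta with the pack-bot and the weld-bot.  [Station Alpha: the cut-bot, the drill-bot, the haul-bot, the lift-bot, the paint-bot, the scan-bot | Station Beta: the grip-bot, the pack-bot, the weld-bot]
4. Pilot goes back to Station Alpha with the pack-bot.  [Station Alpha: the cut-bot, the drill-bot, the haul-bot, the lift-bot, the pack-bot, the paint-bot, the scan-bot | Station Beta: the grip-bot, the weld-bot]
5. Pilot goes to Station Beta with the haul-bot and the pack-bot.  [Station Alpha: the cut-bot, the drill-bot, the lift-bot, the paint-bot, the scan-bot | Station Beta: the grip-bot, the haul-bot, the pack-bot, the weld-bot]
6. Pilot goes back to Station Alpha with the pack-bot.  [Station Alpha: the cut-bot, the drill-bot, the lift-bot, the pack-bot, the paint-bot, the scan-bot | Station Beta: the grip-bot, the haul-bot, the weld-bot]
7. Pilot goes to Station Beta with the cut-bot and the paint-bot.  [Station Alpha: the drill-bot, the lift-bot, the pack-bot, the scan-bot | Station Beta: the cut-bot, the grip-bot, the haul-bot, the paint-bot, the weld-bot]
8. Pilot goes back to Station Alpha alone.  [Station Alpha: the drill-bot, the lift-bot, the pack-bot, the scan-bot | Station Beta: the cut-bot, the grip-bot, the haul-bot, the paint-bot, the weld-bot]
9. Pilot goes to Station Beta with the lift-bot and the scan-bot.  [Station Alpha: the drill-bot, the pack-bot | Station Beta: the cut-bot, the grip-bot, the haul-bot, the lift-bot, the paint-bot, the scan-bot, the weld-bot]
10. Pilot goes back to Station Alpha alone.  [Station Alpha: the drill-bot, the pack-bot | Station Beta: the cut-bot, the grip-bot, the haul-bot, the lift-bot, the paint-bot, the scan-bot, the weld-bot]
11. Pilot goes to Station Beta with the drill-bot and the pack-bot.  [Station Alpha: — | Station Beta: the cut-bot, the drill-bot, the grip-bot, the haul-bot, the lift-bot, the pack-bot, the paint-bot, the scan-bot, the weld-bot]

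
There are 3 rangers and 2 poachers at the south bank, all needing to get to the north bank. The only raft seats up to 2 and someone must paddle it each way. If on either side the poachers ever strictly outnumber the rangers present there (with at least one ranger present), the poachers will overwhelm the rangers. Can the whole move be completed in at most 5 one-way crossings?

Counting alone: each trip to the north bank takes at most 2 across and each return brings at least 1 back, so after t trips out (and t−1 returns) at most 2t − (t−1) of the 5 are across; that first reaches 5 at t = 4, so at least 7 crossings are needed.
Since 5 < 7, 5 crossings cannot be enough. (The shortest complete plan in fact takes 7:)
1. 2 poachers → the north bank.  (the south bank: 3R 0P; the north bank: 0R 2P)
2. 1 poacher ← the south bank.  (the south bank: 3R 1P; the north bank: 0R 1P)
3. 2 rangers → the north bank.  (the south bank: 1R 1P; the north bank: 2R 1P)
4. 1 ranger ← the south bank.  (the south bank: 2R 1P; the north bank: 1R 1P)
5. 1 ranger and 1 poacher → the north bank.  (the south bank: 1R 0P; the north bank: 2R 2P)
6. 1 poacher ← the south bank.  (the south bank: 1R 1P; the north bank: 2R 1P)
7. 1 ranger and 1 poacher → the north bank.  (the south bank: 0R 0P; the north bank: 3R 2P)

No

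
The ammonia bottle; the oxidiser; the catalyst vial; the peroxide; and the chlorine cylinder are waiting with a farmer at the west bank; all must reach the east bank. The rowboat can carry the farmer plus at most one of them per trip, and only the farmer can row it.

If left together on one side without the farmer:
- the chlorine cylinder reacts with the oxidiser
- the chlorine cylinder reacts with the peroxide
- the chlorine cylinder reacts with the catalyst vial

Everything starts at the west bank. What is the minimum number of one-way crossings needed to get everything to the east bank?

Following every safe sequence of crossings from the start, the most of the 5 that can be at the east bank as the rowboat arrives there on crossings 1, 3, 5 is 1, 2, 3 respectively; the best ever achieved is 3 of 5.
From crossing 7 on, no configuration arises that was not already reachable earlier: only 18 distinct safe configurations (who is on which side, and where the rowboat is) can ever be reached, none of them has everyone across, and every continuation just revisits them. So no valid plan exists.

impossible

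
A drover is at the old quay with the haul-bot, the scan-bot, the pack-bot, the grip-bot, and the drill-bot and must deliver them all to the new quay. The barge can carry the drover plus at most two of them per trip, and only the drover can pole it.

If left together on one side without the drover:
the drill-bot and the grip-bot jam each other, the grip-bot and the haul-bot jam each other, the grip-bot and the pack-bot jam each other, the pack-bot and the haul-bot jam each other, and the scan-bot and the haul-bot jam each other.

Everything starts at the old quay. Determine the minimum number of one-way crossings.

Counting alone: the drover can take at most 2 across per trip to the new quay, so moving all 5 needs at least 3 loaded trips out, with a return between consecutive ones — at least 5 crossings.
The safety rule pushes this higher. Following every safe sequence of crossings, the most of the 5 that can be at the new quay as the barge arrives there on crossing 5 is 4 — never all 5.
So no plan with fewer than 7 crossings exists, and this one achieves 7:
1. Drover goes to the new quay with the grip-bot and the haul-bot.
2. Drover goes back to the old quay with the haul-bot.
3. Drover goes to the new quay with the haul-bot and the scan-bot.
4. Drover goes back to the old quay with the haul-bot.
5. Drover goes to the new quay with the drill-bot and the pack-bot.
6. Drover goes back to the old quay with the grip-bot.
7. Drover goes to the new quay with the grip-bot and the haul-bot.

7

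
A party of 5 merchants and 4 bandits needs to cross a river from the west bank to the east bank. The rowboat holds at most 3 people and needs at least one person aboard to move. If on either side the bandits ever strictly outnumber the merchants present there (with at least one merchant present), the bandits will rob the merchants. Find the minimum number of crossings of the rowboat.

Counting alone: each trip to the east bank takes at most 3 across and each return brings at least 1 back, so after t trips out (and t−1 returns) at most 3t − (t−1) of the 9 are across; that first reaches 9 at t = 4, so at least 7 crossings are needed.
The plan below uses exactly 7 crossings, so it is optimal:
1. 3 bandits → the east bank.  (the west bank: 5M 1B; the east bank: 0M 3B)
2. 1 bandit ← the west bank.  (the west bank: 5M 2B; the east bank: 0M 2B)
3. 3 merchants → the east bank.  (the west bank: 2M 2B; the east bank: 3M 2B)
4. 1 merchant ← the west bank.  (the west bank: 3M 2B; the east bank: 2M 2B)
5. 2 merchants and 1 bandit → the east bank.  (the west bank: 1M 1B; the east bank: 4M 3B)
6. 1 merchant ← the west bank.  (the west bank: 2M 1B; the east bank: 3M 3B)
7. 2 merchants and 1 bandit → the east bank.  (the west bank: 0M 0B; the east bank: 5M 4B)

7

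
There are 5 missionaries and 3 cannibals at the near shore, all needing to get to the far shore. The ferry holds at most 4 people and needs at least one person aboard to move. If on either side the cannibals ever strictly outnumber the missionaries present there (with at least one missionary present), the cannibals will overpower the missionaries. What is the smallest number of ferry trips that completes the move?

5

Counting alone: each trip to the far shore takes at most 4 across and each return brings at least 1 back, so after t trips out (and t−1 returns) at most 4t − (t−1) of the 8 are across; that first reaches 8 at t = 3, so at least 5 crossings are needed.
The plan below uses exactly 5 crossings, so it is optimal:
1. 2 cannibals → the far shore.  (the near shore: 5M 1C; the far shore: 0M 2C)
2. 1 cannibal ← the near shore.  (the near shore: 5M 2C; the far shore: 0M 1C)
3. 3 missionaries and 1 cannibal → the far shore.  (the near shore: 2M 1C; the far shore: 3M 2C)
4. 1 cannibal ← the near shore.  (the near shore: 2M 2C; the far shore: 3M 1C)
5. 2 missionaries and 2 cannibals → the far shore.  (the near shore: 0M 0C; the far shore: 5M 3C)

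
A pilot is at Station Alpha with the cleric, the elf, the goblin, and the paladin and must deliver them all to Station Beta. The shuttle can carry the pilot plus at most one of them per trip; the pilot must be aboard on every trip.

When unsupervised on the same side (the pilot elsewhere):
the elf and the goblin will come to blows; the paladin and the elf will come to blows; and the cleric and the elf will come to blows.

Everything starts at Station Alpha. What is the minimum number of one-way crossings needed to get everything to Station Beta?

impossible

Following every safe sequence of crossings from the start, the most of the 4 that can be at Station Beta as the shuttle arrives there on crossings 1, 3 is 1, 2 respectively; the best ever achieved is 2 of 4.
From crossing 5 on, no configuration arises that was not already reachable earlier: only 9 distinct safe configurations (who is on which side, and where the shuttle is) can ever be reached, none of them has everyone across, and every continuation just revisits them. So no valid plan exists.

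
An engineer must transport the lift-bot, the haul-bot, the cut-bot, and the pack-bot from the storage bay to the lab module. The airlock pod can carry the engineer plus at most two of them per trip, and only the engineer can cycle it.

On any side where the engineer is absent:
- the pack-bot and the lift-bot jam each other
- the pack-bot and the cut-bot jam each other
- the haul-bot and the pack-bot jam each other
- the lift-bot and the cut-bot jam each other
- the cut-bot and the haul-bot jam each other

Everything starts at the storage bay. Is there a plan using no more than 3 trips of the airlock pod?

Counting alone: the engineer can take at most 2 across per trip to the lab module, so moving all 4 needs at least 2 loaded trips out, with a return between consecutive ones — at least 3 crossings.
The safety rule pushes this higher. Following every safe sequence of crossings, the most of the 4 that can be at the lab module as the airlock pod arrives there on crossing 3 is 3 — never all 4.
So the move cannot be finished within 3 crossings. (The shortest complete plan takes 5:)
1. Engineer goes to the lab module with the cut-bot and the pack-bot.
2. Engineer goes back to the storage bay with the cut-bot.
3. Engineer goes to the lab module with the haul-bot and the lift-bot.
4. Engineer goes back to the storage bay with the pack-bot.
5. Engineer goes to the lab module with the cut-bot and the pack-bot.

No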